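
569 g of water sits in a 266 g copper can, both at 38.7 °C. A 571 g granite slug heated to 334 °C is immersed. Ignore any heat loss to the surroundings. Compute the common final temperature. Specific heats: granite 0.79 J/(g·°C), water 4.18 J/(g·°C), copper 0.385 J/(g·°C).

Net heat exchanged in the isolated system is zero:
571×0.79×(T − 334) + 569×4.18×(T − 38.7) + 266×0.385×(T − 38.7) = 0
(451.09 + 2378.4 + 102.41) T = 451.09×334 + 2378.4×38.7 + 102.41×38.7
T = 246672 / 2931.9 = 84.1 °C

T_f ≈ 84.1 °C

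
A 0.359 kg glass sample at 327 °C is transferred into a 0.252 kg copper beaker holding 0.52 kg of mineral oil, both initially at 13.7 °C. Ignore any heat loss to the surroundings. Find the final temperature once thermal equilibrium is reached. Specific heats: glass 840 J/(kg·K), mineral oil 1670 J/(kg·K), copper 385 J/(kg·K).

T_f ≈ 88.3 °C

T_f is the heat-capacity-weighted average of the initial temperatures:
T_f = (301.56·327 + 868.4·13.7 + 97.02·13.7) / (301.56 + 868.4 + 97.02)
    = 111836 / 1267 ≈ 88.27 °C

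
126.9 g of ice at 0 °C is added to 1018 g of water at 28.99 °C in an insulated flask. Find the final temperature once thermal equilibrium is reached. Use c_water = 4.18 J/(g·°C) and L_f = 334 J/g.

T_f ≈ 16.9 °C

Setting the total heat transfer to zero:
fusion: m_ice L_f = 126.9×334 = 42385; meltwater 0→T: 126.9×4.18×T = 530.44 T; water: 4255.2(T − 28.99)
4785.7 T = 123359 − 42385 = 80975
T ≈ 16.92 °C. Since T > 0 °C, the all-ice-melts assumption holds.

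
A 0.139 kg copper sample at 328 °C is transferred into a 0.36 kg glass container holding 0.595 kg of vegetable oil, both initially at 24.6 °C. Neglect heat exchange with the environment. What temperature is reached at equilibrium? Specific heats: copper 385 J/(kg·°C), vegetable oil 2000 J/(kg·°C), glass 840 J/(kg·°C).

T_f ≈ 35.1 °C

Net heat exchanged in the isolated system is zero:
0.139*385*(T − 328) + 0.595*2000*(T − 24.6) + 0.36*840*(T − 24.6) = 0
53.52(T − 328) + 1190(T − 24.6) + 302.4(T − 24.6) = 0
(53.52 + 1190 + 302.4) T = 53.52*328 + 1190*24.6 + 302.4*24.6
T = 54266/1545.9 ≈ 35.10 °C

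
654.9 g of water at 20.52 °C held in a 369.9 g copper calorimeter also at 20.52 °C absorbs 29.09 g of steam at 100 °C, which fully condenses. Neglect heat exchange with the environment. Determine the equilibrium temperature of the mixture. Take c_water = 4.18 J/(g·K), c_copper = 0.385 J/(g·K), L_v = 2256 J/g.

Energy conservation, ΣQ = 0:
latent heat released on condensation: 29.09·2256 = 65627
  condensate cools 100→T: 29.09·4.18·(T − 100) = 121.6(T − 100)
  original water: 2737.5(T − 20.52)
  cup: 142.41(T − 20.52)
3001.5 T = 65627 + 12160 + 59095 = 136882
T ≈ 45.60 °C (< 100 °C, so full condensation is consistent).

T_f ≈ 45.6 °C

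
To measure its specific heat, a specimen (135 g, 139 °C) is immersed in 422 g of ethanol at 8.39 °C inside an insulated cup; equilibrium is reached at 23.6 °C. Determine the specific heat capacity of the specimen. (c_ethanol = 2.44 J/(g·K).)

m_s c (T_s − T_f) = m_ethanol c_ethanol (T_f − T_0):
135×c×(139 − 23.6) = 422×2.44×(23.6 − 8.39)
15579 c = 15661  ⇒  c ≈ 1.005 J/(g·K)

c ≈ 1.01 J/(g·K)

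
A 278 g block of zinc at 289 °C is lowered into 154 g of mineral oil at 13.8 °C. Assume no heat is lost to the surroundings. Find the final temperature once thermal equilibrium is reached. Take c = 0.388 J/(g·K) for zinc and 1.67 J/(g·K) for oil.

T_f ≈ 95.1 °C

Conservation of energy gives ΣQ = 0:
278*0.388*(T − 289) + 154*1.67*(T − 13.8) = 0
(107.86 + 257.18) T = 107.86*289 + 257.18*13.8
T = 34722/365.04 ≈ 95.12 °C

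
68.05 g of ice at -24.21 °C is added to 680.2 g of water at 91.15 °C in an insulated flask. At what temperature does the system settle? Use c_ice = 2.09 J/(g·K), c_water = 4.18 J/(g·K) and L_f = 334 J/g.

T_f ≈ 74.5 °C

Conservation of energy gives ΣQ = 0:
ice -24.21→0 °C: 68.05×2.09×24.21 = 3443.3; melt ice: 68.05×334 = 22729; warm the meltwater: 284.45 T; water cools: 680.2×4.18×(T − 91.15) = 2843.2(T − 91.15)
3127.7 T = 259161 − 26172 = 232989
T ≈ 74.49 °C (positive, so assuming full melt was valid).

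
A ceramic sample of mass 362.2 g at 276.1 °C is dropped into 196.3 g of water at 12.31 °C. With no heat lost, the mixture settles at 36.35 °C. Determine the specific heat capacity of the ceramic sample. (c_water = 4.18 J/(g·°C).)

Heat gained plus heat lost sum to zero:
362.2·c·(36.35 − 276.1) + 196.3·4.18·(36.35 − 12.31) = 0
-86837 c = -19726
c = -19726/-86837 ≈ 0.2272 J/(g·°C)

c ≈ 0.227 J/(g·°C)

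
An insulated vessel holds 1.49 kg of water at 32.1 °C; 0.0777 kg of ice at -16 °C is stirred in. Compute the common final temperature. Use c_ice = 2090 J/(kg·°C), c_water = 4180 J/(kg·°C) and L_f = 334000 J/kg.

Let T be the final temperature. ΣQ_i = 0:
warm ice to 0 °C: 0.0777·2090·(0 − (-16)) = 2598.3; melt ice: 0.0777·334000 = 25952; meltwater 0→T: 0.0777·4180·T = 324.79 T; water cools: 1.49·4180·(T − 32.1) = 6228.2(T − 32.1)
6553 T = 199925 − 28550 = 171375
T ≈ 26.15 °C. Since T > 0 °C, the all-ice-melts assumption holds.

T_f ≈ 26.2 °C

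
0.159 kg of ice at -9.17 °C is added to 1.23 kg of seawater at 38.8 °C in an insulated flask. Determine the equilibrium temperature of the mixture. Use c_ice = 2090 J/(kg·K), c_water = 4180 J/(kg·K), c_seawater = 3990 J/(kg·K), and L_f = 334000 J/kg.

Setting the total heat transfer to zero:
ice -9.17→0 °C: 0.159·2090·9.17 = 3047.3
  fusion: m_ice L_f = 0.159·334000 = 53106
  meltwater 0→T: 0.159·4180·T = 664.62 T
  seawater: 4907.7(T − 38.8)
5572.3 T = 190419 − 56153 = 134265
T ≈ 24.10 °C (positive, so assuming full melt was valid).

T_f ≈ 24.1 °C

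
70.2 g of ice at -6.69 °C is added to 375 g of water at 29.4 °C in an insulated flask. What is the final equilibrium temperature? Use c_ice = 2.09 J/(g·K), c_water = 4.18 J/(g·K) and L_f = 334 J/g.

Energy conservation, ΣQ = 0:
warm ice to 0 °C: 70.2×2.09×(0 − (-6.69)) = 981.54
  fusion: m_ice L_f = 70.2×334 = 23447
  meltwater 0→T: 70.2×4.18×T = 293.44 T
  water cools: 375×4.18×(T − 29.4) = 1567.5(T − 29.4)
1860.9 T = 46084 − 24428 = 21656
T ≈ 11.64 °C (positive, so assuming full melt was valid).

T_f ≈ 11.6 °C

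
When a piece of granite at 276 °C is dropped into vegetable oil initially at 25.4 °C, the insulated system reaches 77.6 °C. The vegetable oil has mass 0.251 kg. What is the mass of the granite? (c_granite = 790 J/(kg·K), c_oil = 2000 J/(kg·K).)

Net heat exchanged in the isolated system is zero:
m·790·(77.6 − 276) + 0.251·2000·(77.6 − 25.4) = 0
-156736 m = -26204
m = -26204/-156736 ≈ 0.1672 kg

m ≈ 0.167 kg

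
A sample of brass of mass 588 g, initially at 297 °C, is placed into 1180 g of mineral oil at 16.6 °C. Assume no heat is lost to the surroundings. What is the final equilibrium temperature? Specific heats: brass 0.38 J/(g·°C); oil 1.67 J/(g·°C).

T_f ≈ 45.2 °C

Energy conservation, ΣQ = 0:
588*0.38*(T − 297) + 1180*1.67*(T − 16.6) = 0
(223.44 + 1970.6) T = 223.44*297 + 1970.6*16.6
T = 99074 / 2194 = 45.2 °C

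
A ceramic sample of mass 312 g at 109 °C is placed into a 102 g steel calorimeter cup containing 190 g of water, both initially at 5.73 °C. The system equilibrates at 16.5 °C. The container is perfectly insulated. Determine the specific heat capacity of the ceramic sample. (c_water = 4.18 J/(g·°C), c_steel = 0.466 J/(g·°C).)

Let T be the final temperature. ΣQ_i = 0:
312×c×(16.5 − 109) + 190×4.18×(16.5 − 5.73) + 102×0.466×(16.5 − 5.73) = 0
-28860 c = -9065.5
c = -9065.5/-28860 ≈ 0.3141 J/(g·°C)

c ≈ 0.314 J/(g·°C)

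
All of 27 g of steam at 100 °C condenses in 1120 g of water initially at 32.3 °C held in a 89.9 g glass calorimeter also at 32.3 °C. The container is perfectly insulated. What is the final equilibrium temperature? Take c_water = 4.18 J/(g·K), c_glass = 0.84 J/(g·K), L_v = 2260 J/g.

T_f ≈ 46.4 °C

Let T be the final temperature. ΣQ_i = 0:
steam→water at 100 °C releases m L_v = 27×2260 = 61020
  condensate cools 100→T: 27×4.18×(T − 100) = 112.86(T − 100)
  original water: 4681.6(T − 32.3)
  glass cup: 89.9×0.84×(T − 32.3) = 75.52(T − 32.3)
4870 T = 61020 + 11286 + 153655 = 225961
T ≈ 46.40 °C — below 100 °C, confirming all the steam condensed.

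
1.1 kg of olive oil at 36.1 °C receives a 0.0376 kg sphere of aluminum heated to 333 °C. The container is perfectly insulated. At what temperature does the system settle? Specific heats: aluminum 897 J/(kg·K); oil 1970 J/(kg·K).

T_f ≈ 40.7 °C

Setting the total heat transfer to zero:
0.0376*897*(T − 333) + 1.1*1970*(T − 36.1) = 0
33.73(T − 333) + 2167(T − 36.1) = 0
(33.73 + 2167) T = 33.73*333 + 2167*36.1
T = 89460/2200.7 ≈ 40.65 °C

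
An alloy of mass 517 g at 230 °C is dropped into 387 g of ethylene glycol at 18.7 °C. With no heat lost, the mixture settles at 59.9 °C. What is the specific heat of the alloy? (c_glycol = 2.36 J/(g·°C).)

Heat lost by the alloy = heat gained by the glycol:
517×c×(230 − 59.9) = 387×2.36×(59.9 − 18.7)
87942 c = 37629  ⇒  c ≈ 0.4279 J/(g·°C)

c ≈ 0.428 J/(g·°C)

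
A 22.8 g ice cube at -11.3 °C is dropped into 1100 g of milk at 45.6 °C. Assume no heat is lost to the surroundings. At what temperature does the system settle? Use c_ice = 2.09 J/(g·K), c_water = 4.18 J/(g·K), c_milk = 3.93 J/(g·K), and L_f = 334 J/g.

Energy conservation, ΣQ = 0:
warm ice to 0 °C: 22.8·2.09·(0 − (-11.3)) = 538.47
  fusion: m_ice L_f = 22.8·334 = 7615.2
  meltwater 0→T: 22.8·4.18·T = 95.3 T
  milk cools: 1100·3.93·(T − 45.6) = 4323(T − 45.6)
4418.3 T = 197129 − 8153.7 = 188975
T ≈ 42.77 °C — above 0 °C, consistent with complete melting.

T_f ≈ 42.8 °C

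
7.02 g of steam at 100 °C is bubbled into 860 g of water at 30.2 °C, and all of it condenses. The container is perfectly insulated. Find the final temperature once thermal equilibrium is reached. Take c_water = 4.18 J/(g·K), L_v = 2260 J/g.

Setting the total heat transfer to zero:
steam→water at 100 °C releases m L_v = 7.02×2260 = 15865
  condensate cools 100→T: 7.02×4.18×(T − 100) = 29.34(T − 100)
  water warms: 860×4.18×(T − 30.2) = 3594.8(T − 30.2)
3624.1 T = 15865 + 2934.4 + 108563 = 127363
T ≈ 35.14 °C (< 100 °C, so full condensation is consistent).

T_f ≈ 35.1 °C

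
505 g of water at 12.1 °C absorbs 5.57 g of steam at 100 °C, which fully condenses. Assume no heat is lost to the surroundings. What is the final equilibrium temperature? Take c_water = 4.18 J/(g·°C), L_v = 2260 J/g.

Energy balance with sensible and latent terms:
latent heat released on condensation: 5.57×2260 = 12588; condensed water 100 °C→T: 23.28(T − 100); water warms: 505×4.18×(T − 12.1) = 2110.9(T − 12.1)
2134.2 T = 12588 + 2328.3 + 25542 = 40458
T ≈ 18.96 °C (< 100 °C, so full condensation is consistent).

T_f ≈ 19.0 °C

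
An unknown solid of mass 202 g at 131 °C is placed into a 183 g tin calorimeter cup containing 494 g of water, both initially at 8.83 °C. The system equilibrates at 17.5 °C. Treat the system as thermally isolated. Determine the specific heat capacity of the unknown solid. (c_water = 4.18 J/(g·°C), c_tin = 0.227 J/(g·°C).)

c ≈ 0.797 J/(g·°C)

Setting the total heat transfer to zero:
202·c·(17.5 − 131) + 494·4.18·(17.5 − 8.83) + 183·0.227·(17.5 − 8.83) = 0
-22927 c = -18263
c = -18263/-22927 ≈ 0.7966 J/(g·°C)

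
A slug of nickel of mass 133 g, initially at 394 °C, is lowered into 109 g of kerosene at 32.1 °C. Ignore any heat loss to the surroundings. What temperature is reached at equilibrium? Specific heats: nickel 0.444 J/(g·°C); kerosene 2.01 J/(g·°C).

T_f ≈ 108.9 °C

T_f is the heat-capacity-weighted average of the initial temperatures:
T_f = (59.05×394 + 219.09×32.1) / (59.05 + 219.09)
    = 30299 / 278.14 ≈ 108.93 °C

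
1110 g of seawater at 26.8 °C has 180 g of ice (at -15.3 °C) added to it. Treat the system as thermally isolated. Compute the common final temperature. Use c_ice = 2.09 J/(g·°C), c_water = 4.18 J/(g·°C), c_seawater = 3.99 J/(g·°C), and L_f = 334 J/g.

Setting the total heat transfer to zero:
warm ice to 0 °C: 180·2.09·(0 − (-15.3)) = 5755.9
  fusion: m_ice L_f = 180·334 = 60120
  meltwater 0→T: 180·4.18·T = 752.4 T
  seawater cools: 1110·3.99·(T − 26.8) = 4428.9(T − 26.8)
5181.3 T = 118695 − 65876 = 52819
T ≈ 10.19 °C. Since T > 0 °C, the all-ice-melts assumption holds.

T_f ≈ 10.2 °C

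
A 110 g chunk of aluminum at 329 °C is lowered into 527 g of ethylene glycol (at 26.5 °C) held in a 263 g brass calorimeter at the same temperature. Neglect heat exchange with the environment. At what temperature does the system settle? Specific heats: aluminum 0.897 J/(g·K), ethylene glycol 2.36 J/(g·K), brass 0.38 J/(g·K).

Conservation of energy gives ΣQ = 0:
110×0.897×(T − 329) + 527×2.36×(T − 26.5) + 263×0.38×(T − 26.5) = 0
98.67(T − 329) + 1243.7(T − 26.5) + 99.94(T − 26.5) = 0
1442.3 T = 68069
T = 68069/1442.3 ≈ 47.19 °C

T_f ≈ 47.2 °C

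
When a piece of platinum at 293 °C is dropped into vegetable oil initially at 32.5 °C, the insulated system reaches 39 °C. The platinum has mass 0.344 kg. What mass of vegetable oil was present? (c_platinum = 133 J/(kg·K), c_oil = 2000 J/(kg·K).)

m ≈ 0.894 kg

Energy conservation, ΣQ = 0:
0.344·133·(39 − 293) + m·2000·(39 − 32.5) = 0
13000 m = 11621
m = 11621/13000 ≈ 0.8939 kg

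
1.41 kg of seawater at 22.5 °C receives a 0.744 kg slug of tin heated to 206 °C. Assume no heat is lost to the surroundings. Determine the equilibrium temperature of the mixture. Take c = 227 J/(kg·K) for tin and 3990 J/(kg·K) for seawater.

Taking heat into each body as positive, Σ m c ΔT = 0:
0.744×227×(T − 206) + 1.41×3990×(T − 22.5) = 0
168.89(T − 206) + 5625.9(T − 22.5) = 0
(168.89 + 5625.9) T = 168.89×206 + 5625.9×22.5
T = 161374 / 5794.8 = 27.8 °C

T_f ≈ 27.8 °C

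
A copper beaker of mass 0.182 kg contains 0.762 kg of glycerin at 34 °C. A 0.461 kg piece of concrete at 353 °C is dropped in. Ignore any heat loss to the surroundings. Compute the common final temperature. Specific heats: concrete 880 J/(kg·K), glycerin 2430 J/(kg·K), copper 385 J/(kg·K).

Setting the total heat transfer to zero:
0.461·880·(T − 353) + 0.762·2430·(T − 34) + 0.182·385·(T − 34) = 0
405.68(T − 353) + 1851.7(T − 34) + 70.07(T − 34) = 0
(405.68 + 1851.7 + 70.07) T = 405.68·353 + 1851.7·34 + 70.07·34
T = 208544 / 2327.4 = 89.6 °C

T_f ≈ 89.6 °C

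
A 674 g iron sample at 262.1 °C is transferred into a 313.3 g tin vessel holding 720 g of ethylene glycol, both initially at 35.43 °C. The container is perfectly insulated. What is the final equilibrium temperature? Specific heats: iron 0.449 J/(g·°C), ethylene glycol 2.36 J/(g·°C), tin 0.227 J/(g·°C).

Taking heat into each body as positive, Σ m c ΔT = 0:
674*0.449*(T − 262.1) + 720*2.36*(T − 35.43) + 313.3*0.227*(T − 35.43) = 0
(302.63 + 1699.2 + 71.12) T = 302.63*262.1 + 1699.2*35.43 + 71.12*35.43
T ≈ 68.52 °C

T_f ≈ 68.5 °C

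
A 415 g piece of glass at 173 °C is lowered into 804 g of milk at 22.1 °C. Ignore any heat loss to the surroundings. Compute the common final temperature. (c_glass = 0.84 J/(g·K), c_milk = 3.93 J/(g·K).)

T_f ≈ 37.1 °C

Taking heat into each body as positive, Σ m c ΔT = 0:
415×0.84×(T − 173) + 804×3.93×(T − 22.1) = 0
348.6(T − 173) + 3159.7(T − 22.1) = 0
3508.3 T = 130138
T ≈ 37.09 °C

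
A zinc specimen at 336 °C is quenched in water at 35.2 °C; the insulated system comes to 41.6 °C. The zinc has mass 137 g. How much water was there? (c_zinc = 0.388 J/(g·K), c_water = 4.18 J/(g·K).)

m ≈ 585 g

Heat lost by the zinc = heat gained by the water:
137·0.388·(336 − 41.6) = m·4.18·(41.6 − 35.2)
26.75 m = 15649  ⇒  m ≈ 585 g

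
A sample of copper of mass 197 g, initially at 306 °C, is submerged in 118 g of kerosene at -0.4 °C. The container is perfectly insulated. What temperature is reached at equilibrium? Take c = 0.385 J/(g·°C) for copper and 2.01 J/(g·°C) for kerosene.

T_f ≈ 73.8 °C

T_f = Σ m_i c_i T_i / Σ m_i c_i:
T_f = (75.84*306 + 237.18*(-0.4)) / (75.84 + 237.18)
    = 23114 / 313.02 ≈ 73.84 °C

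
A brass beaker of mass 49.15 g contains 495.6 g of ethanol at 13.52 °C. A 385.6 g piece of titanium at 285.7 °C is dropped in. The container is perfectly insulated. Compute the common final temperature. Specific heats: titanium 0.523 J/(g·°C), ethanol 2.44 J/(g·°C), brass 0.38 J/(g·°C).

Taking heat into each body as positive, Σ m c ΔT = 0:
385.6*0.523*(T − 285.7) + 495.6*2.44*(T − 13.52) + 49.15*0.38*(T − 13.52) = 0
1429.6 T = 74219
T = 74219/1429.6 ≈ 51.92 °C

T_f ≈ 51.9 °C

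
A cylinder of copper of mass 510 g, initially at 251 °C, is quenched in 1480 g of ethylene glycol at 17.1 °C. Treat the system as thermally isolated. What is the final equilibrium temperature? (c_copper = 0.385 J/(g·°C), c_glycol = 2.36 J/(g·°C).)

T_f ≈ 29.5 °C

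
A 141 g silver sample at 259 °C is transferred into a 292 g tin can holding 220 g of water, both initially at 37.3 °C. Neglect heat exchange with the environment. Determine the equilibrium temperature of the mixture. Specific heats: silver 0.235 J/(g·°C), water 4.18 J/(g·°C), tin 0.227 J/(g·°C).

Setting the total heat transfer to zero:
141×0.235×(T − 259) + 220×4.18×(T − 37.3) + 292×0.227×(T − 37.3) = 0
(33.13 + 919.6 + 66.28) T = 33.13×259 + 919.6×37.3 + 66.28×37.3
T = 45355 / 1019 = 44.5 °C

T_f ≈ 44.5 °C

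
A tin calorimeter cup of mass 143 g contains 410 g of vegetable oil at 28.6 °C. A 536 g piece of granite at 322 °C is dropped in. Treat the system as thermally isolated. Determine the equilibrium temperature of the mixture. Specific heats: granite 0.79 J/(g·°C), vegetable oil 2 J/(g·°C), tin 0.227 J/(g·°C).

T_f ≈ 126.0 °C

T_f = Σ m_i c_i T_i / Σ m_i c_i:
T_f = (423.44·322 + 820·28.6 + 32.46·28.6) / (423.44 + 820 + 32.46)
    = 160728 / 1275.9 ≈ 125.97 °C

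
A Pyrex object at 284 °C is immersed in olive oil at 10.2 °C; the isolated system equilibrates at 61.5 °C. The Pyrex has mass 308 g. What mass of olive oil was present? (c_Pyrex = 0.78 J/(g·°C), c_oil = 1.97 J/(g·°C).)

Heat lost by the Pyrex = heat gained by the oil:
308·0.78·(284 − 61.5) = m·1.97·(61.5 − 10.2)
101.06 m = 53453  ⇒  m ≈ 528.9 g

m ≈ 529 g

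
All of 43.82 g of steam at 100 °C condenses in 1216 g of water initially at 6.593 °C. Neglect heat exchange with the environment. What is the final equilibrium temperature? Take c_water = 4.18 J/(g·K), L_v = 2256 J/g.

T_f ≈ 28.6 °C

Let T be the final temperature. ΣQ_i = 0:
condense steam: −43.82×2256 = −98858; condensed water 100 °C→T: 183.17(T − 100); original water: 5082.9(T − 6.593)
5266 T = 98858 + 18317 + 33511 = 150686
T ≈ 28.61 °C — below 100 °C, confirming all the steam condensed.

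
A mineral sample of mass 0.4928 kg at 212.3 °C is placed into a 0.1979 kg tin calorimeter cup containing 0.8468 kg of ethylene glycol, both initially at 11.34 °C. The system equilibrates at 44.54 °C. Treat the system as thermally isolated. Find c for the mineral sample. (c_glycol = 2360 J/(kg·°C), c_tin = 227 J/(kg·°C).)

Net heat exchanged in the isolated system is zero:
0.4928×c×(44.54 − 212.3) + 0.8468×2360×(44.54 − 11.34) + 0.1979×227×(44.54 − 11.34) = 0
-82.67 c = -67840
c = -67840/-82.67 ≈ 820.6 J/(kg·°C)

c ≈ 821 J/(kg·°C)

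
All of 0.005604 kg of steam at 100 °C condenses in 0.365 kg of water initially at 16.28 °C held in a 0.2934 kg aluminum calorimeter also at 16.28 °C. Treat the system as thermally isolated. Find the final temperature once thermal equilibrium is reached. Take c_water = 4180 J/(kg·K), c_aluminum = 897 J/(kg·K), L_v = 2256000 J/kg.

T_f ≈ 24.3 °C

Energy balance with sensible and latent terms:
steam→water at 100 °C releases m L_v = 0.005604·2256000 = 12643; condensate cools 100→T: 0.005604·4180·(T − 100) = 23.42(T − 100); original water: 1525.7(T − 16.28); cup: 263.18(T − 16.28)
1812.3 T = 12643 + 2342.5 + 29123 = 44108
T ≈ 24.34 °C, under the boiling point, so the assumption holds.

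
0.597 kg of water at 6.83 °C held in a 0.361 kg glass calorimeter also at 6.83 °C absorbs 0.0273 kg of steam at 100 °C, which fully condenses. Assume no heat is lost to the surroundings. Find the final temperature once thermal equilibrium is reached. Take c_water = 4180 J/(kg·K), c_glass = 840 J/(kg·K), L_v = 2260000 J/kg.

T_f ≈ 31.7 °C

Energy balance with sensible and latent terms:
latent heat released on condensation: 0.0273·2260000 = 61698
  condensate cools 100→T: 0.0273·4180·(T − 100) = 114.11(T − 100)
  water warms: 0.597·4180·(T − 6.83) = 2495.5(T − 6.83)
  cup: 303.24(T − 6.83)
2912.8 T = 61698 + 11411 + 19115 = 92225
T ≈ 31.66 °C — below 100 °C, confirming all the steam condensed.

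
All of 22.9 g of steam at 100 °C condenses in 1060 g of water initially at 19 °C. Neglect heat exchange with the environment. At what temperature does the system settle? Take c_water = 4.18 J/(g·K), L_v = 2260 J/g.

T_f ≈ 32.1 °C

Setting the total heat transfer to zero:
condense steam: −22.9·2260 = −51754
  condensate cools 100→T: 22.9·4.18·(T − 100) = 95.72(T − 100)
  water warms: 1060·4.18·(T − 19) = 4430.8(T − 19)
4526.5 T = 51754 + 9572.2 + 84185 = 145511
T ≈ 32.15 °C, under the boiling point, so the assumption holds.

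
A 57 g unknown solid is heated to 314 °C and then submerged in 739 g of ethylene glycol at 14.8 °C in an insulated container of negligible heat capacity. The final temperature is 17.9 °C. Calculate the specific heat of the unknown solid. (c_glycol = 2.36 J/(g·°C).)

c ≈ 0.32 J/(g·°C)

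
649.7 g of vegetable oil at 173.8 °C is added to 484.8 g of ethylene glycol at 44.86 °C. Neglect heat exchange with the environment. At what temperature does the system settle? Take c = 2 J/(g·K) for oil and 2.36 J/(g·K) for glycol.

Let T be the final temperature. ΣQ_i = 0:
649.7×2×(T − 173.8) + 484.8×2.36×(T − 44.86) = 0
1299.4(T − 173.8) + 1144.1(T − 44.86) = 0
2443.5 T = 277161
T ≈ 113.43 °C

T_f ≈ 113.4 °C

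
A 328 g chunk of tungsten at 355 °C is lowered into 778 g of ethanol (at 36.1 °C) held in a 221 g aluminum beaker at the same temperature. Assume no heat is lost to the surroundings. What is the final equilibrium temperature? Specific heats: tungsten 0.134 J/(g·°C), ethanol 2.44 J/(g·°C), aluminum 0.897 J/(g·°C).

Net heat exchanged in the isolated system is zero:
328×0.134×(T − 355) + 778×2.44×(T − 36.1) + 221×0.897×(T − 36.1) = 0
43.95(T − 355) + 1898.3(T − 36.1) + 198.24(T − 36.1) = 0
(43.95 + 1898.3 + 198.24) T = 43.95×355 + 1898.3×36.1 + 198.24×36.1
T = 91289/2140.5 ≈ 42.65 °C

T_f ≈ 42.6 °C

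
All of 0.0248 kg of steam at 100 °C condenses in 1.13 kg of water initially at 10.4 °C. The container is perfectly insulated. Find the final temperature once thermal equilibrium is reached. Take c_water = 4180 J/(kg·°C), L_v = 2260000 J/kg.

T_f ≈ 23.9 °C

Sum of m c ΔT and latent-heat terms is zero:
steam→water at 100 °C releases m L_v = 0.0248×2260000 = 56048; condensate cools 100→T: 0.0248×4180×(T − 100) = 103.66(T − 100); water warms: 1.13×4180×(T − 10.4) = 4723.4(T − 10.4)
4827.1 T = 56048 + 10366 + 49123 = 115538
T ≈ 23.94 °C (< 100 °C, so full condensation is consistent).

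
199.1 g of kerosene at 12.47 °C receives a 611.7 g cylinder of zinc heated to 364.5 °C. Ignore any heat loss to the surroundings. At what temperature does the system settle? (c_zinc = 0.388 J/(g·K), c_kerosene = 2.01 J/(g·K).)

T_f ≈ 143.5 °C

Net heat exchanged in the isolated system is zero:
611.7*0.388*(T − 364.5) + 199.1*2.01*(T − 12.47) = 0
637.53 T = 91501
T ≈ 143.52 °C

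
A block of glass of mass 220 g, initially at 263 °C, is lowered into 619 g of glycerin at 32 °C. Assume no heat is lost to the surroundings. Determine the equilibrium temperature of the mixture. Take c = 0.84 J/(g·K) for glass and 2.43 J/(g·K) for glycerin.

T_f ≈ 57.3 °C

Heat gained plus heat lost sum to zero:
220·0.84·(T − 263) + 619·2.43·(T − 32) = 0
184.8(T − 263) + 1504.2(T − 32) = 0
1689 T = 96736
T = 96736/1689 ≈ 57.28 °C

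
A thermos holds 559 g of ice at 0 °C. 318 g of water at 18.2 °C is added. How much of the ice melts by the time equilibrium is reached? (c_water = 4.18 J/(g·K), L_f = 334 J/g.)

m_melted ≈ 72.4 g

Cooling the water to 0 °C releases 318×4.18×18.2 = 24192 J.
Melting all 559 g of ice would need 559×334 = 186706 J.
Since 24192 < 186706 J, not all the ice melts; equilibrium is at 0 °C.
m_melted×334 = 24192  ⇒  m_melted ≈ 72.43 g.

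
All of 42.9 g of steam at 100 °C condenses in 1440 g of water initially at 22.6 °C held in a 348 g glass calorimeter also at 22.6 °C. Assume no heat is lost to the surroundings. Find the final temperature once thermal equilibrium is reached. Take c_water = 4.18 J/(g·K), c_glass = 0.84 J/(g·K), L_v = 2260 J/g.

Setting the total heat transfer to zero:
latent heat released on condensation: 42.9×2260 = 96954
  condensate cools 100→T: 42.9×4.18×(T − 100) = 179.32(T − 100)
  original water: 6019.2(T − 22.6)
  glass cup: 348×0.84×(T − 22.6) = 292.32(T − 22.6)
6490.8 T = 96954 + 17932 + 142640 = 257527
T ≈ 39.68 °C (< 100 °C, so full condensation is consistent).

T_f ≈ 39.7 °C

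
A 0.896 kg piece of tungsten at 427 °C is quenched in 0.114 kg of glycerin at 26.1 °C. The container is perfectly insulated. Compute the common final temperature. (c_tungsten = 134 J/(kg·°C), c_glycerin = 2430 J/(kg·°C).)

T_f ≈ 147.3 °C

Setting the total heat transfer to zero:
0.896×134×(T − 427) + 0.114×2430×(T − 26.1) = 0
120.06(T − 427) + 277.02(T − 26.1) = 0
397.08 T = 58498
T ≈ 147.32 °C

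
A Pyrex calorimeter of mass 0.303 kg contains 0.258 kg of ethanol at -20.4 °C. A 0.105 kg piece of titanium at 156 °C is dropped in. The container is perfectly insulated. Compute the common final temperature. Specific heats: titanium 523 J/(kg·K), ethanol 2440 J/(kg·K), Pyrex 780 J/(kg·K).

T_f ≈ -9.9 °C

Energy conservation, ΣQ = 0:
0.105*523*(T − 156) + 0.258*2440*(T − (-20.4)) + 0.303*780*(T − (-20.4)) = 0
(54.91 + 629.52 + 236.34) T = 54.91*156 + 629.52*(-20.4) + 236.34*(-20.4)
T ≈ -9.88 °C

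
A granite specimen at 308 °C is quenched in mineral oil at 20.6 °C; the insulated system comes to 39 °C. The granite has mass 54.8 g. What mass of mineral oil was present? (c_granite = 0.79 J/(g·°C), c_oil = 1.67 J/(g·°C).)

m ≈ 379 g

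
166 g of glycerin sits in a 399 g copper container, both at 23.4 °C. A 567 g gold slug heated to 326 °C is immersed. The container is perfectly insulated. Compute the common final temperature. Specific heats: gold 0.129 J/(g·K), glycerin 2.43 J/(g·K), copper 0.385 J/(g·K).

Let T be the final temperature. ΣQ_i = 0:
567*0.129*(T − 326) + 166*2.43*(T − 23.4) + 399*0.385*(T − 23.4) = 0
(73.14 + 403.38 + 153.62) T = 73.14*326 + 403.38*23.4 + 153.62*23.4
T ≈ 58.52 °C

T_f ≈ 58.5 °C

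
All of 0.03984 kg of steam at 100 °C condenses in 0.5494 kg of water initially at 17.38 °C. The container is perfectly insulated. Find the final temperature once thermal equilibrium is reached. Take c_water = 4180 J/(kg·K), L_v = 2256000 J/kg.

T_f ≈ 59.5 °C

Energy balance with sensible and latent terms:
latent heat released on condensation: 0.03984×2256000 = 89879; condensed water 100 °C→T: 166.53(T − 100); water warms: 0.5494×4180×(T − 17.38) = 2296.5(T − 17.38)
2463 T = 89879 + 16653 + 39913 = 146445
T ≈ 59.46 °C (< 100 °C, so full condensation is consistent).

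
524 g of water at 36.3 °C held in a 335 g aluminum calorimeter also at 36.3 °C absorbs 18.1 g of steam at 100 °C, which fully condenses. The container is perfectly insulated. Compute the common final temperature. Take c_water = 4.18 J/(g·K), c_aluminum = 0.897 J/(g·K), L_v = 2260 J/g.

T_f ≈ 54.1 °C

Let T be the final temperature. ΣQ_i = 0:
condense steam: −18.1·2260 = −40906; condensate cools 100→T: 18.1·4.18·(T − 100) = 75.66(T − 100); original water: 2190.3(T − 36.3); cup: 300.5(T − 36.3)
2566.5 T = 40906 + 7565.8 + 90417 = 138888
T ≈ 54.12 °C — below 100 °C, confirming all the steam condensed.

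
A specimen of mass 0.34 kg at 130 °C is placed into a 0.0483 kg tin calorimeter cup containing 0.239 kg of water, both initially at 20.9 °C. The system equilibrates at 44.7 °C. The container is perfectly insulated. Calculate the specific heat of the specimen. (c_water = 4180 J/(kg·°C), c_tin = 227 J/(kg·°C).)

Heat gained plus heat lost sum to zero:
0.34·c·(44.7 − 130) + 0.239·4180·(44.7 − 20.9) + 0.0483·227·(44.7 − 20.9) = 0
-29 c = -24038
c = -24038/-29 ≈ 828.8 J/(kg·°C)

c ≈ 829 J/(kg·°C)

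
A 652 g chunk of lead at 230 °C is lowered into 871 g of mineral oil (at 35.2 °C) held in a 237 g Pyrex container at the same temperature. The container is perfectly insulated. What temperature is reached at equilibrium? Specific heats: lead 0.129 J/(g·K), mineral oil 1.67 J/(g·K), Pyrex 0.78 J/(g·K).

T_f ≈ 44.7 °C

Energy conservation, ΣQ = 0:
652·0.129·(T − 230) + 871·1.67·(T − 35.2) + 237·0.78·(T − 35.2) = 0
84.11(T − 230) + 1454.6(T − 35.2) + 184.86(T − 35.2) = 0
1723.5 T = 77053
T ≈ 44.71 °C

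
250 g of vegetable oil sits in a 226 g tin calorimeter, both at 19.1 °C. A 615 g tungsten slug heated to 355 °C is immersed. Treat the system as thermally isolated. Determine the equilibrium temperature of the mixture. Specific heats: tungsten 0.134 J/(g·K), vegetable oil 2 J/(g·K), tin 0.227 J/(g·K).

T_f ≈ 62.8 °C

T_f = Σ m_i c_i T_i / Σ m_i c_i:
T_f = (82.41·355 + 500·19.1 + 51.3·19.1) / (82.41 + 500 + 51.3)
    = 39785 / 633.71 ≈ 62.78 °C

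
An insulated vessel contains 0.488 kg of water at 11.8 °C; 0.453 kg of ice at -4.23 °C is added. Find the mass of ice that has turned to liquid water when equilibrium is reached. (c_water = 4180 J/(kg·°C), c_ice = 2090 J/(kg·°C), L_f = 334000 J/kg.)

Heat available from the water dropping to 0 °C: 0.488×4180×11.8 = 24070 J.
Of that, 0.453×2090×4.23 = 4004.8 J goes to bring the ice to 0 °C, leaving 20065 J.
To melt every bit of ice: 0.453×334000 = 151302 J.
20065 J < 151302 J, so only part of the ice melts and the system sits at 0 °C.
m_melted×334000 = 20065  ⇒  m_melted ≈ 0.06008 kg.

m_melted ≈ 0.0601 kg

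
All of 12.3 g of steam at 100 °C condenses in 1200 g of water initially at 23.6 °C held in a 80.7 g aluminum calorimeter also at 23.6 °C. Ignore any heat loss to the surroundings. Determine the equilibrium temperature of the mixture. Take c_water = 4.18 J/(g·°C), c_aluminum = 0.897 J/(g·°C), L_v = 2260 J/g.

Taking heat into each body as positive, Σ m c ΔT = 0:
steam→water at 100 °C releases m L_v = 12.3×2260 = 27798; condensate cools 100→T: 12.3×4.18×(T − 100) = 51.41(T − 100); water warms: 1200×4.18×(T − 23.6) = 5016(T − 23.6); cup: 72.39(T − 23.6)
5139.8 T = 27798 + 5141.4 + 120086 = 153025
T ≈ 29.77 °C (< 100 °C, so full condensation is consistent).

T_f ≈ 29.8 °C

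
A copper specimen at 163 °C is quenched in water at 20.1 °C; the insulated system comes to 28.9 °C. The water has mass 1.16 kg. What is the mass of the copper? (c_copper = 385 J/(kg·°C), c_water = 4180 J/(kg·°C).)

Let T be the final temperature. ΣQ_i = 0:
m×385×(28.9 − 163) + 1.16×4180×(28.9 − 20.1) = 0
-51628 m = -42669
m = -42669/-51628 ≈ 0.8265 kg

m ≈ 0.826 kg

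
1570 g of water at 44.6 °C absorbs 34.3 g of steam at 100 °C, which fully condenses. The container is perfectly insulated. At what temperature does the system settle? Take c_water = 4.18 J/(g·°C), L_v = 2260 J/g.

Energy balance with sensible and latent terms:
steam→water at 100 °C releases m L_v = 34.3·2260 = 77518; condensed water 100 °C→T: 143.37(T − 100); original water: 6562.6(T − 44.6)
6706 T = 77518 + 14337 + 292692 = 384547
T ≈ 57.34 °C, under the boiling point, so the assumption holds.

T_f ≈ 57.3 °C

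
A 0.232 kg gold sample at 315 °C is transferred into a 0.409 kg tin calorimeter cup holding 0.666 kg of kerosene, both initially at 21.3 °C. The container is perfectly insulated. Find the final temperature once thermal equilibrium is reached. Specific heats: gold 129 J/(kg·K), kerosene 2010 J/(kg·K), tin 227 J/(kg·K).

T_f ≈ 27.3 °C

T_f = Σ m_i c_i T_i / Σ m_i c_i:
T_f = (29.93·315 + 1338.7·21.3 + 92.84·21.3) / (29.93 + 1338.7 + 92.84)
    = 39918 / 1461.4 ≈ 27.31 °C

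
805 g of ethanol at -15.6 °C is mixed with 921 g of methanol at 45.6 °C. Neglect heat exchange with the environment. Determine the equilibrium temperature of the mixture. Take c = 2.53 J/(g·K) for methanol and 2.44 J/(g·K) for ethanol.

Heat lost by the methanol equals heat gained by the ethanol:
921*2.53*(45.6 − T) = 805*2.44*(T − (-15.6))
2330.1(45.6 − T) = 1964.2(T − (-15.6))
4294.3 T = 75612  ⇒  T ≈ 17.61 °C

T_f ≈ 17.6 °C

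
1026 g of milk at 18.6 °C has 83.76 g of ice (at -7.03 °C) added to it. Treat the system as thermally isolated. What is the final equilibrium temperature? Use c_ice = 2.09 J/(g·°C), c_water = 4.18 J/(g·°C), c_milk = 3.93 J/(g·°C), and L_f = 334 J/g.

T_f ≈ 10.4 °C

Taking heat into each body as positive, Σ m c ΔT = 0:
ice -7.03→0 °C: 83.76×2.09×7.03 = 1230.7; fusion: m_ice L_f = 83.76×334 = 27976; meltwater 0→T: 83.76×4.18×T = 350.12 T; milk: 4032.2(T − 18.6)
4382.3 T = 74999 − 29207 = 45792
T ≈ 10.45 °C (positive, so assuming full melt was valid).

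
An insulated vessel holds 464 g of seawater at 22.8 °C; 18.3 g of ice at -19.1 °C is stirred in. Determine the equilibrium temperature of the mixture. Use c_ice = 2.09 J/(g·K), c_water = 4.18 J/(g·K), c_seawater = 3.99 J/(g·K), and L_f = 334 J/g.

Conservation of energy gives ΣQ = 0:
warm ice to 0 °C: 18.3·2.09·(0 − (-19.1)) = 730.52
  melt ice: 18.3·334 = 6112.2
  meltwater 0→T: 18.3·4.18·T = 76.49 T
  seawater: 1851.4(T − 22.8)
1927.9 T = 42211 − 6842.7 = 35368
T ≈ 18.35 °C. Since T > 0 °C, the all-ice-melts assumption holds.

T_f ≈ 18.3 °C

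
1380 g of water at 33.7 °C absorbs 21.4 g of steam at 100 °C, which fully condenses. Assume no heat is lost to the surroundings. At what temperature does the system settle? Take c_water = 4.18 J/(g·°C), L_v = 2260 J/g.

T_f ≈ 43.0 °C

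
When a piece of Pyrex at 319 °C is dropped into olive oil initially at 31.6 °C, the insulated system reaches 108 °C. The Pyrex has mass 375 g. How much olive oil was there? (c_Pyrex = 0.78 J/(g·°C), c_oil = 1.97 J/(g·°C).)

|Q_Pyrex| = |Q_oil|:
375×0.78×(319 − 108) = m×1.97×(108 − 31.6)
150.51 m = 61718  ⇒  m ≈ 410.1 g

m ≈ 410 g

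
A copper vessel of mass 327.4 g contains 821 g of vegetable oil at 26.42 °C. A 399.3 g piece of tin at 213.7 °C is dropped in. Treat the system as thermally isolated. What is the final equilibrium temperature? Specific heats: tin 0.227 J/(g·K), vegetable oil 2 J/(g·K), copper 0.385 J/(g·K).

T_f ≈ 35.6 °C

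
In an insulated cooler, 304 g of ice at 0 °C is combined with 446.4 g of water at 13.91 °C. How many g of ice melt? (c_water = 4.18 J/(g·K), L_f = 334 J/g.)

m_melted ≈ 77.7 g

Water can give up m c ΔT = 446.4·4.18·13.91 = 25955 J before reaching 0 °C.
Fully melting the ice requires m_ice L_f = 304·334 = 101536 J.
25955 J < 101536 J, so only part of the ice melts and the system sits at 0 °C.
Mass melted = 25955/334 ≈ 77.71 g.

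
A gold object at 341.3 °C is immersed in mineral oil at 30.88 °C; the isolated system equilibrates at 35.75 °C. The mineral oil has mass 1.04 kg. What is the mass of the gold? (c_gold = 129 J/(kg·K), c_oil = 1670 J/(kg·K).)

m ≈ 0.215 kg

Setting the total heat transfer to zero:
m×129×(35.75 − 341.3) + 1.04×1670×(35.75 − 30.88) = 0
-39416 m = -8458.2
m = -8458.2/-39416 ≈ 0.2146 kg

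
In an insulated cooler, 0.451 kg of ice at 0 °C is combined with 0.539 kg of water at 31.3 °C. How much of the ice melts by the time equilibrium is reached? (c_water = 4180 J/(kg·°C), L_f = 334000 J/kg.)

m_melted ≈ 0.211 kg

Cooling the water to 0 °C releases 0.539×4180×31.3 = 70520 J.
Melting all 0.451 kg of ice would need 0.451×334000 = 150634 J.
70520 J < 150634 J, so only part of the ice melts and the system sits at 0 °C.
Mass melted = 70520/334000 ≈ 0.2111 kg.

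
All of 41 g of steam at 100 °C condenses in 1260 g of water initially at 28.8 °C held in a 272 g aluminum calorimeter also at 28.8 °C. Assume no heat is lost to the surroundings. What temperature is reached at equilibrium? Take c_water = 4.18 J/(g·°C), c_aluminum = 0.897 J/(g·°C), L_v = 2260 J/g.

T_f ≈ 47.3 °C

Sum of m c ΔT and latent-heat terms is zero:
condense steam: −41·2260 = −92660
  condensed water 100 °C→T: 171.38(T − 100)
  water warms: 1260·4.18·(T − 28.8) = 5266.8(T − 28.8)
  cup: 243.98(T − 28.8)
5682.2 T = 92660 + 17138 + 158711 = 268509
T ≈ 47.25 °C, under the boiling point, so the assumption holds.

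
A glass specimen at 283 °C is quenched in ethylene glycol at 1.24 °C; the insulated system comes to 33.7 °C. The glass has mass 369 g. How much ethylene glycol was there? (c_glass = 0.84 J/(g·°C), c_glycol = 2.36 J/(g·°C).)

m ≈ 1010 g

Heat gained plus heat lost sum to zero:
369×0.84×(33.7 − 283) + m×2.36×(33.7 − 1.24) = 0
76.61 m = 77273
m = 77273/76.61 ≈ 1009 g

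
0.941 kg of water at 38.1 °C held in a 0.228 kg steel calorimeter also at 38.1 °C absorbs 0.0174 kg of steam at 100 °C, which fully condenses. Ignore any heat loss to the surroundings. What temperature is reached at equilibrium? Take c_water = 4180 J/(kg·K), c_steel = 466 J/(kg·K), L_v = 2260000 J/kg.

T_f ≈ 48.8 °C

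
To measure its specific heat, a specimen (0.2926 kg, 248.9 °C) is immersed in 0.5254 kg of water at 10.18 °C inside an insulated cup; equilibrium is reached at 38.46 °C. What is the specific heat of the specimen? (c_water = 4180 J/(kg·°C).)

m_s c (T_s − T_f) = m_water c_water (T_f − T_0):
0.2926·c·(248.9 − 38.46) = 0.5254·4180·(38.46 − 10.18)
61.57 c = 62108  ⇒  c ≈ 1009 J/(kg·°C)

c ≈ 1010 J/(kg·°C)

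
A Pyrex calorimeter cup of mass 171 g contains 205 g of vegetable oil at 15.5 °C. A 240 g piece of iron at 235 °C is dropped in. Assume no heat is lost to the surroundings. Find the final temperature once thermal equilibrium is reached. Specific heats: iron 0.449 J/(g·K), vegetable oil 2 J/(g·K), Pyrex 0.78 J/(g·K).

Net heat exchanged in the isolated system is zero:
240·0.449·(T − 235) + 205·2·(T − 15.5) + 171·0.78·(T − 15.5) = 0
107.76(T − 235) + 410(T − 15.5) + 133.38(T − 15.5) = 0
(107.76 + 410 + 133.38) T = 107.76·235 + 410·15.5 + 133.38·15.5
T ≈ 51.83 °C

T_f ≈ 51.8 °C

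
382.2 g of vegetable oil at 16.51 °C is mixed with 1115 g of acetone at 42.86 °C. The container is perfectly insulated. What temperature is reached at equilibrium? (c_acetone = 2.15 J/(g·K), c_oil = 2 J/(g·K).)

T_f ≈ 36.5 °C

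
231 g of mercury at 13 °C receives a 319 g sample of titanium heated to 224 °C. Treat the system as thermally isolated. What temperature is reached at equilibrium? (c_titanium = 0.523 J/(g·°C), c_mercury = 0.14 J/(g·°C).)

T_f ≈ 189.7 °C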